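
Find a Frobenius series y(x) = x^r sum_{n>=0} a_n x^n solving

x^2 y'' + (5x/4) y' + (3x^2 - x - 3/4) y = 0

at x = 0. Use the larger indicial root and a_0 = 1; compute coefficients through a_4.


Write in Frobenius form y'' + (p(x)/x) y' + (q(x)/x^2) y = 0:
  p(x) = 5/4,  q(x) = 3x^2 - x - 3/4.
Indicial equation: r(r-1) + (5/4) r + (-3/4) = 0 -> roots r_1 = 3/4, r_2 = -1.
Take r = r_1 = 3/4. Let y(x) = x^r sum_{n>=0} a_n x^n with a_0 = 1.
Substitute y = x^r sum a_n x^n and match x^{r+n}. The recurrence is
  D(n) a_n - 1 a_{n-1} + 3 a_{n-2} = 0,  where D(n) = (r+n)(r+n-1) + (5/4)(r+n) + (-3/4).
  a_n = [1 a_{n-1} - 3 a_{n-2}] / D(n).
Since the indicial polynomial factors as (r - r_1)(r - r_2), D(n) = (r_1 + n - r_1)(r_1 + n - r_2) = n(n + 7/4).
Evaluating step by step (a_0 = 1):
  n = 1: D(1) = 1(1 + 7/4) = 11/4; numerator = 1(1) = 1; a_1 = (1)/(11/4) = 4/11
  n = 2: D(2) = 2(2 + 7/4) = 15/2; numerator = 1(4/11) - 3(1) = -29/11; a_2 = (-29/11)/(15/2) = -58/165
  n = 3: D(3) = 3(3 + 7/4) = 57/4; numerator = 1(-58/165) - 3(4/11) = -238/165; a_3 = (-238/165)/(57/4) = -952/9405
  n = 4: D(4) = 4(4 + 7/4) = 23; numerator = 1(-952/9405) - 3(-58/165) = 8966/9405; a_4 = (8966/9405)/(23) = 8966/216315

r = 3/4; a_0 = 1; a_1 = 4/11; a_2 = -58/165; a_3 = -952/9405; a_4 = 8966/216315


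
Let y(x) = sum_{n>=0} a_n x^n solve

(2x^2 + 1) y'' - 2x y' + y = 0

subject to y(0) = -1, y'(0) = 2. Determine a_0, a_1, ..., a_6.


Ansatz: y(x) = sum_{n>=0} a_n x^n, so y'(x) = sum_{n>=1} n a_n x^(n-1) and y''(x) = sum_{n>=2} n(n-1) a_n x^(n-2).
Substitute into P(x) y'' + Q(x) y' + R(x) y = 0 with P(x) = 2x^2 + 1, Q(x) = -2x, R(x) = 1, and match powers of x.
Initial conditions: a_0 = -1, a_1 = 2.
Setting the coefficient of each power of x to zero and solving order by order (substituting the coefficients already found):
  x^0: 2 a_2 + a_0 = 0  ->  2 a_2 = -a_0 = 1  ->  a_2 = 1/2
  x^1: 6 a_3 - a_1 = 0  ->  6 a_3 = a_1 = 2  ->  a_3 = 1/3
  x^2: 12 a_4 + a_2 = 0  ->  12 a_4 = -a_2 = -1/2  ->  a_4 = -1/24
  x^3: 20 a_5 + 7 a_3 = 0  ->  20 a_5 = -7 a_3 = -7/3  ->  a_5 = -7/60
  x^4: 30 a_6 + 17 a_4 = 0  ->  30 a_6 = -17 a_4 = 17/24  ->  a_6 = 17/720
Truncated series: y(x) = -1 + 2 x + (1/2) x^2 + (1/3) x^3 - (1/24) x^4 - (7/60) x^5 + (17/720) x^6 + O(x^7).

a_0 = -1; a_1 = 2; a_2 = 1/2; a_3 = 1/3; a_4 = -1/24; a_5 = -7/60; a_6 = 17/720


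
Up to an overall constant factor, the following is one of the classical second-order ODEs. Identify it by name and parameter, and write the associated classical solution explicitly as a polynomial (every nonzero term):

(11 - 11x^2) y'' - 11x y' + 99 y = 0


All three coefficients share the factor 11; dividing through by 11 gives  (1 - x^2) y'' - x y' + 9 y = 0.
This matches the Chebyshev equation (1 - x^2) y'' - x y' + n^2 y = 0 (note the -x y' term, not -2x y') with n^2 = 9, so n = 3; the polynomial solution is T_3(x).
With y = sum_k a_k x^k, matching x^k gives (k+2)(k+1) a_{k+2} = (k^2 - n^2) a_k = (k - 3)(k + 3) a_k. The right side vanishes at k = 3, so the series with the parity of 3 terminates at degree 3.
Standard normalization: leading coefficient of T_n is 2^(n-1), so a_3 = 2^2 = 4. Work downward with a_k = (k+1)(k+2) a_{k+2} / ((k - 3)(k + 3)):
  a_1 = (2)(3)(4) / ((1 - 3)(1 + 3)) = 24/(-8) = -3
Hence T_3(x) = 4 x^3 - 3 x.

T_3(x); series = 4 x^3 - 3 x


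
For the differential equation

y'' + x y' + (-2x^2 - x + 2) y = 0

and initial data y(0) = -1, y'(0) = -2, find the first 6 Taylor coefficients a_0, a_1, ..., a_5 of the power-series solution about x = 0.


Ansatz: y(x) = sum_{n>=0} a_n x^n, so y'(x) = sum_{n>=1} n a_n x^(n-1) and y''(x) = sum_{n>=2} n(n-1) a_n x^(n-2).
Substitute into P(x) y'' + Q(x) y' + R(x) y = 0 with P(x) = 1, Q(x) = x, R(x) = -2x^2 - x + 2, and match powers of x.
Initial conditions: a_0 = -1, a_1 = -2.
Setting the coefficient of each power of x to zero and solving order by order (substituting the coefficients already found):
  x^0: 2 a_2 + 2 a_0 = 0  ->  2 a_2 = -2 a_0 = 2  ->  a_2 = 1
  x^1: 6 a_3 + 3 a_1 - a_0 = 0  ->  6 a_3 = -3 a_1 + a_0 = 5  ->  a_3 = 5/6
  x^2: 12 a_4 + 4 a_2 - a_1 - 2 a_0 = 0  ->  12 a_4 = -4 a_2 + a_1 + 2 a_0 = -8  ->  a_4 = -2/3
  x^3: 20 a_5 + 5 a_3 - a_2 - 2 a_1 = 0  ->  20 a_5 = -5 a_3 + a_2 + 2 a_1 = -43/6  ->  a_5 = -43/120
Truncated series: y(x) = -1 - 2 x + x^2 + (5/6) x^3 - (2/3) x^4 - (43/120) x^5 + O(x^6).

a_0 = -1; a_1 = -2; a_2 = 1; a_3 = 5/6; a_4 = -2/3; a_5 = -43/120


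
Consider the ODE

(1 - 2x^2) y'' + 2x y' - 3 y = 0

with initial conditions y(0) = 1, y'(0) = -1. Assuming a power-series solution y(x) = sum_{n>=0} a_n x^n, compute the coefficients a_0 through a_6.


Ansatz: y(x) = sum_{n>=0} a_n x^n, so y'(x) = sum_{n>=1} n a_n x^(n-1) and y''(x) = sum_{n>=2} n(n-1) a_n x^(n-2).
Substitute into P(x) y'' + Q(x) y' + R(x) y = 0 with P(x) = 1 - 2x^2, Q(x) = 2x, R(x) = -3, and match powers of x.
Initial conditions: a_0 = 1, a_1 = -1.
Setting the coefficient of each power of x to zero and solving order by order (substituting the coefficients already found):
  x^0: 2 a_2 - 3 a_0 = 0  ->  2 a_2 = 3 a_0 = 3  ->  a_2 = 3/2
  x^1: 6 a_3 - a_1 = 0  ->  6 a_3 = a_1 = -1  ->  a_3 = -1/6
  x^2: 12 a_4 - 3 a_2 = 0  ->  12 a_4 = 3 a_2 = 9/2  ->  a_4 = 3/8
  x^3: 20 a_5 - 9 a_3 = 0  ->  20 a_5 = 9 a_3 = -3/2  ->  a_5 = -3/40
  x^4: 30 a_6 - 19 a_4 = 0  ->  30 a_6 = 19 a_4 = 57/8  ->  a_6 = 19/80
Truncated series: y(x) = 1 - x + (3/2) x^2 - (1/6) x^3 + (3/8) x^4 - (3/40) x^5 + (19/80) x^6 + O(x^7).

a_0 = 1; a_1 = -1; a_2 = 3/2; a_3 = -1/6; a_4 = 3/8; a_5 = -3/40; a_6 = 19/80


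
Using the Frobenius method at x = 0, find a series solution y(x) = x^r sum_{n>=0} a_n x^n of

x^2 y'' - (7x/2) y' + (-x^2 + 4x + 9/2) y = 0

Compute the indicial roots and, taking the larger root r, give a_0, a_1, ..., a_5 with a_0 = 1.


Write in Frobenius form y'' + (p(x)/x) y' + (q(x)/x^2) y = 0:
  p(x) = -7/2,  q(x) = -x^2 + 4x + 9/2.
Indicial equation: r(r-1) + (-7/2) r + (9/2) = 0 -> roots r_1 = 3, r_2 = 3/2.
Take r = r_1 = 3. Let y(x) = x^r sum_{n>=0} a_n x^n with a_0 = 1.
Substitute y = x^r sum a_n x^n and match x^{r+n}. The recurrence is
  D(n) a_n + 4 a_{n-1} - 1 a_{n-2} = 0,  where D(n) = (r+n)(r+n-1) + (-7/2)(r+n) + (9/2).
  a_n = [-4 a_{n-1} + 1 a_{n-2}] / D(n).
Since the indicial polynomial factors as (r - r_1)(r - r_2), D(n) = (r_1 + n - r_1)(r_1 + n - r_2) = n(n + 3/2).
Evaluating step by step (a_0 = 1):
  n = 1: D(1) = 1(1 + 3/2) = 5/2; numerator = -4(1) = -4; a_1 = (-4)/(5/2) = -8/5
  n = 2: D(2) = 2(2 + 3/2) = 7; numerator = -4(-8/5) + 1(1) = 37/5; a_2 = (37/5)/(7) = 37/35
  n = 3: D(3) = 3(3 + 3/2) = 27/2; numerator = -4(37/35) + 1(-8/5) = -204/35; a_3 = (-204/35)/(27/2) = -136/315
  n = 4: D(4) = 4(4 + 3/2) = 22; numerator = -4(-136/315) + 1(37/35) = 877/315; a_4 = (877/315)/(22) = 877/6930
  n = 5: D(5) = 5(5 + 3/2) = 65/2; numerator = -4(877/6930) + 1(-136/315) = -650/693; a_5 = (-650/693)/(65/2) = -20/693

r = 3; a_0 = 1; a_1 = -8/5; a_2 = 37/35; a_3 = -136/315; a_4 = 877/6930; a_5 = -20/693


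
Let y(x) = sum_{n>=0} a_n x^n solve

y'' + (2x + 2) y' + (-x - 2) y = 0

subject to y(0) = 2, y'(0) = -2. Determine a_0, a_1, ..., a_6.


Ansatz: y(x) = sum_{n>=0} a_n x^n, so y'(x) = sum_{n>=1} n a_n x^(n-1) and y''(x) = sum_{n>=2} n(n-1) a_n x^(n-2).
Substitute into P(x) y'' + Q(x) y' + R(x) y = 0 with P(x) = 1, Q(x) = 2x + 2, R(x) = -x - 2, and match powers of x.
Initial conditions: a_0 = 2, a_1 = -2.
Setting the coefficient of each power of x to zero and solving order by order (substituting the coefficients already found):
  x^0: 2 a_2 + 2 a_1 - 2 a_0 = 0  ->  2 a_2 = -2 a_1 + 2 a_0 = 8  ->  a_2 = 4
  x^1: 6 a_3 + 4 a_2 - a_0 = 0  ->  6 a_3 = -4 a_2 + a_0 = -14  ->  a_3 = -7/3
  x^2: 12 a_4 + 6 a_3 + 2 a_2 - a_1 = 0  ->  12 a_4 = -6 a_3 - 2 a_2 + a_1 = 4  ->  a_4 = 1/3
  x^3: 20 a_5 + 8 a_4 + 4 a_3 - a_2 = 0  ->  20 a_5 = -8 a_4 - 4 a_3 + a_2 = 32/3  ->  a_5 = 8/15
  x^4: 30 a_6 + 10 a_5 + 6 a_4 - a_3 = 0  ->  30 a_6 = -10 a_5 - 6 a_4 + a_3 = -29/3  ->  a_6 = -29/90
Truncated series: y(x) = 2 - 2 x + 4 x^2 - (7/3) x^3 + (1/3) x^4 + (8/15) x^5 - (29/90) x^6 + O(x^7).

a_0 = 2; a_1 = -2; a_2 = 4; a_3 = -7/3; a_4 = 1/3; a_5 = 8/15; a_6 = -29/90


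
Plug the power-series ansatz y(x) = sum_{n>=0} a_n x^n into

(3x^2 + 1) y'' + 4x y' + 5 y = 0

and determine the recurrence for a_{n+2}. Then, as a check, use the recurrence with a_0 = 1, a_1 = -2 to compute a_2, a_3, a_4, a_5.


Substitute y = sum_n a_n x^n.
(1 + 3 x^2) y'' contributes (n+2)(n+1) a_{n+2} + 3 n(n-1) a_n at x^n.
4 x y'(x) contributes 4 n a_n at x^n.
5 y(x) contributes 5 a_n at x^n.
Matching x^n: (n+2)(n+1) a_{n+2} + (3 n(n-1) + 4 n + 5) a_n = 0.
Thus a_{n+2} = (-3 n(n-1) - 4 n - 5) / ((n+1)(n+2)) * a_n.

Check with a_0 = 1, a_1 = -2 (apply the recurrence for n = 0, 1, 2, 3): a_0 = 1, a_1 = -2, a_2 = -5/2, a_3 = 3, a_4 = 95/24, a_5 = -21/4.

a_(n+2) = (-3 n(n-1) - 4 n - 5) / ((n+1)(n+2)) * a_n; check: a_0 = 1, a_1 = -2, a_2 = -5/2, a_3 = 3, a_4 = 95/24, a_5 = -21/4


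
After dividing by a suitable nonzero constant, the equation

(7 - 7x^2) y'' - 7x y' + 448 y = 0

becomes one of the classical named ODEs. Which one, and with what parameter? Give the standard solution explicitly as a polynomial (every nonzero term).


All three coefficients share the factor 7; dividing through by 7 gives  (1 - x^2) y'' - x y' + 64 y = 0.
This matches the Chebyshev equation (1 - x^2) y'' - x y' + n^2 y = 0 (note the -x y' term, not -2x y') with n^2 = 64, so n = 8; the polynomial solution is T_8(x).
With y = sum_k a_k x^k, matching x^k gives (k+2)(k+1) a_{k+2} = (k^2 - n^2) a_k = (k - 8)(k + 8) a_k. The right side vanishes at k = 8, so the series with the parity of 8 terminates at degree 8.
Standard normalization: leading coefficient of T_n is 2^(n-1), so a_8 = 2^7 = 128. Work downward with a_k = (k+1)(k+2) a_{k+2} / ((k - 8)(k + 8)):
  a_6 = (7)(8)(128) / ((6 - 8)(6 + 8)) = 7168/(-28) = -256
  a_4 = (5)(6)(-256) / ((4 - 8)(4 + 8)) = -7680/(-48) = 160
  a_2 = (3)(4)(160) / ((2 - 8)(2 + 8)) = 1920/(-60) = -32
  a_0 = (1)(2)(-32) / ((0 - 8)(0 + 8)) = -64/(-64) = 1
Hence T_8(x) = 128 x^8 - 256 x^6 + 160 x^4 - 32 x^2 + 1.

T_8(x); series = 128 x^8 - 256 x^6 + 160 x^4 - 32 x^2 + 1


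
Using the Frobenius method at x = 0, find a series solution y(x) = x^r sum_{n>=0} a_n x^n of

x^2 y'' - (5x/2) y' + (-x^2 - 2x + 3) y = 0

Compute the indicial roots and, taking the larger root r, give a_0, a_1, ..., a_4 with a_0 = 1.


Write in Frobenius form y'' + (p(x)/x) y' + (q(x)/x^2) y = 0:
  p(x) = -5/2,  q(x) = -x^2 - 2x + 3.
Indicial equation: r(r-1) + (-5/2) r + (3) = 0 -> roots r_1 = 2, r_2 = 3/2.
Take r = r_1 = 2. Let y(x) = x^r sum_{n>=0} a_n x^n with a_0 = 1.
Substitute y = x^r sum a_n x^n and match x^{r+n}. The recurrence is
  D(n) a_n - 2 a_{n-1} - 1 a_{n-2} = 0,  where D(n) = (r+n)(r+n-1) + (-5/2)(r+n) + (3).
  a_n = [2 a_{n-1} + 1 a_{n-2}] / D(n).
Since the indicial polynomial factors as (r - r_1)(r - r_2), D(n) = (r_1 + n - r_1)(r_1 + n - r_2) = n(n + 1/2).
Evaluating step by step (a_0 = 1):
  n = 1: D(1) = 1(1 + 1/2) = 3/2; numerator = 2(1) = 2; a_1 = (2)/(3/2) = 4/3
  n = 2: D(2) = 2(2 + 1/2) = 5; numerator = 2(4/3) + 1(1) = 11/3; a_2 = (11/3)/(5) = 11/15
  n = 3: D(3) = 3(3 + 1/2) = 21/2; numerator = 2(11/15) + 1(4/3) = 14/5; a_3 = (14/5)/(21/2) = 4/15
  n = 4: D(4) = 4(4 + 1/2) = 18; numerator = 2(4/15) + 1(11/15) = 19/15; a_4 = (19/15)/(18) = 19/270

r = 2; a_0 = 1; a_1 = 4/3; a_2 = 11/15; a_3 = 4/15; a_4 = 19/270


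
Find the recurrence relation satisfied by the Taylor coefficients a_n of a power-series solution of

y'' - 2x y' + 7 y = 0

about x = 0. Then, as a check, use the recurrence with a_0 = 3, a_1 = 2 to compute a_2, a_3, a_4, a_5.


Substitute y = sum_n a_n x^n.
y''(x) has coefficient (n+2)(n+1) a_{n+2} at x^n;
-2 x y'(x) has coefficient -2 n a_n at x^n (shift);
7 y(x) has coefficient 7 a_n at x^n.
Matching x^n: (n+2)(n+1) a_{n+2} + (-2n + 7) a_n = 0.
Thus a_{n+2} = (2n - 7) / ((n+1)(n+2)) * a_n.

Check with a_0 = 3, a_1 = 2 (apply the recurrence for n = 0, 1, 2, 3): a_0 = 3, a_1 = 2, a_2 = -21/2, a_3 = -5/3, a_4 = 21/8, a_5 = 1/12.

a_(n+2) = (2n - 7) / ((n+1)(n+2)) * a_n; check: a_0 = 3, a_1 = 2, a_2 = -21/2, a_3 = -5/3, a_4 = 21/8, a_5 = 1/12


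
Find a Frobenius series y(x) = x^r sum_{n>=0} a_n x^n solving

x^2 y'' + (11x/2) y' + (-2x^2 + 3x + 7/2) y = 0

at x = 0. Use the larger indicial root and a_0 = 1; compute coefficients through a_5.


Write in Frobenius form y'' + (p(x)/x) y' + (q(x)/x^2) y = 0:
  p(x) = 11/2,  q(x) = -2x^2 + 3x + 7/2.
Indicial equation: r(r-1) + (11/2) r + (7/2) = 0 -> roots r_1 = -1, r_2 = -7/2.
Take r = r_1 = -1. Let y(x) = x^r sum_{n>=0} a_n x^n with a_0 = 1.
Substitute y = x^r sum a_n x^n and match x^{r+n}. The recurrence is
  D(n) a_n + 3 a_{n-1} - 2 a_{n-2} = 0,  where D(n) = (r+n)(r+n-1) + (11/2)(r+n) + (7/2).
  a_n = [-3 a_{n-1} + 2 a_{n-2}] / D(n).
Since the indicial polynomial factors as (r - r_1)(r - r_2), D(n) = (r_1 + n - r_1)(r_1 + n - r_2) = n(n + 5/2).
Evaluating step by step (a_0 = 1):
  n = 1: D(1) = 1(1 + 5/2) = 7/2; numerator = -3(1) = -3; a_1 = (-3)/(7/2) = -6/7
  n = 2: D(2) = 2(2 + 5/2) = 9; numerator = -3(-6/7) + 2(1) = 32/7; a_2 = (32/7)/(9) = 32/63
  n = 3: D(3) = 3(3 + 5/2) = 33/2; numerator = -3(32/63) + 2(-6/7) = -68/21; a_3 = (-68/21)/(33/2) = -136/693
  n = 4: D(4) = 4(4 + 5/2) = 26; numerator = -3(-136/693) + 2(32/63) = 1112/693; a_4 = (1112/693)/(26) = 556/9009
  n = 5: D(5) = 5(5 + 5/2) = 75/2; numerator = -3(556/9009) + 2(-136/693) = -5204/9009; a_5 = (-5204/9009)/(75/2) = -10408/675675

r = -1; a_0 = 1; a_1 = -6/7; a_2 = 32/63; a_3 = -136/693; a_4 = 556/9009; a_5 = -10408/675675


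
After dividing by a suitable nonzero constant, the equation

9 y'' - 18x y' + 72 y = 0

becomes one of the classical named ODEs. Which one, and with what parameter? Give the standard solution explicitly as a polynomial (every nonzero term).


All three coefficients share the factor 9; dividing through by 9 gives  y'' - 2x y' + 8 y = 0.
This matches the Hermite equation y'' - 2x y' + 2n y = 0 with 2n = 8, so n = 4; the polynomial solution is H_4(x).
With y = sum_k a_k x^k, matching x^k gives (k+2)(k+1) a_{k+2} = 2(k - n) a_k = 2(k - 4) a_k. The right side vanishes at k = 4, so the series with the parity of 4 terminates at degree 4.
Standard normalization: leading coefficient of H_n is 2^n, so a_4 = 2^4 = 16. Work downward with a_k = (k+1)(k+2) a_{k+2} / (2(k - n)):
  a_2 = (3)(4)(16) / (2(2 - 4)) = 192/(-4) = -48
  a_0 = (1)(2)(-48) / (2(0 - 4)) = -96/(-8) = 12
Hence H_4(x) = 16 x^4 - 48 x^2 + 12.

H_4(x); series = 16 x^4 - 48 x^2 + 12


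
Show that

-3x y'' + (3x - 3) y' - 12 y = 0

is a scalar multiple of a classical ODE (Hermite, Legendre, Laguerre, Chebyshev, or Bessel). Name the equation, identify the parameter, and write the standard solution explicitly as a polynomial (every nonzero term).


All three coefficients share the factor -3; dividing through by -3 gives  x y'' + (1 - x) y' + 4 y = 0.
This matches the Laguerre equation x y'' + (1 - x) y' + n y = 0 with n = 4; the polynomial solution is L_4(x).
With y = sum_k a_k x^k, matching x^k gives (k+1)k a_{k+1} + (k+1) a_{k+1} - k a_k + n a_k = 0, i.e. (k+1)^2 a_{k+1} = (k - n) a_k = (k - 4) a_k. The right side vanishes at k = 4, so the series terminates at degree 4.
Standard normalization L_n(0) = 1 gives a_0 = 1. Work upward with a_{k+1} = (k - 4) a_k / (k+1)^2:
  a_1 = (0 - 4)(1) / 1^2 = -4/1 = -4
  a_2 = (1 - 4)(-4) / 2^2 = 12/4 = 3
  a_3 = (2 - 4)(3) / 3^2 = -6/9 = -2/3
  a_4 = (3 - 4)(-2/3) / 4^2 = (2/3)/16 = 1/24
Hence L_4(x) = x^4/24 - 2 x^3/3 + 3 x^2 - 4 x + 1.

L_4(x); series = x^4/24 - 2 x^3/3 + 3 x^2 - 4 x + 1


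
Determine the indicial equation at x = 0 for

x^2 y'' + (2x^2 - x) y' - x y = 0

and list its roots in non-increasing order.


Divide by x^2 to reach normal form y'' + P_1(x) y' + P_2(x) y = 0 with P_1(x) = 2 - 1/x and P_2(x) = -1/x.
x = 0 is a singular point because the y'-coefficient 2 - 1/x has a pole at x = 0 and the y-coefficient -1/x has a pole at x = 0.
It is a regular singular point because x P_1(x) = p(x) = 2x - 1 and x^2 P_2(x) = q(x) = -x are polynomials, hence analytic at x = 0.
p(0) = -1,  q(0) = 0.
Indicial equation: r(r-1) + p(0) r + q(0) = 0, i.e. r^2 + (p(0) - 1) r + q(0) = 0, i.e. r^2 - 2 r = 0.
Discriminant: (-2)^2 - 4(0) = 4, so r = (2 ± 2)/2.
Solving: r_1 = 2, r_2 = 0.

indicial: r^2 - 2 r = 0; roots r_1 = 2, r_2 = 0


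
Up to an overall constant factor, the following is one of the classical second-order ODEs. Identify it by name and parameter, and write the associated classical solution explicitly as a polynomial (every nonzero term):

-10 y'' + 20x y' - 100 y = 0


All three coefficients share the factor -10; dividing through by -10 gives  y'' - 2x y' + 10 y = 0.
This matches the Hermite equation y'' - 2x y' + 2n y = 0 with 2n = 10, so n = 5; the polynomial solution is H_5(x).
With y = sum_k a_k x^k, matching x^k gives (k+2)(k+1) a_{k+2} = 2(k - n) a_k = 2(k - 5) a_k. The right side vanishes at k = 5, so the series with the parity of 5 terminates at degree 5.
Standard normalization: leading coefficient of H_n is 2^n, so a_5 = 2^5 = 32. Work downward with a_k = (k+1)(k+2) a_{k+2} / (2(k - n)):
  a_3 = (4)(5)(32) / (2(3 - 5)) = 640/(-4) = -160
  a_1 = (2)(3)(-160) / (2(1 - 5)) = -960/(-8) = 120
Hence H_5(x) = 32 x^5 - 160 x^3 + 120 x.

H_5(x); series = 32 x^5 - 160 x^3 + 120 x


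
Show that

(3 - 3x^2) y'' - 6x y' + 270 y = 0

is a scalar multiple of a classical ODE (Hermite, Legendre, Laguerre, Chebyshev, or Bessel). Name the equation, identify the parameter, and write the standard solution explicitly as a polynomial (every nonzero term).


All three coefficients share the factor 3; dividing through by 3 gives  (1 - x^2) y'' - 2x y' + 90 y = 0.
This matches the Legendre equation (1 - x^2) y'' - 2x y' + n(n+1) y = 0 (note the -2x y' term) with n(n+1) = 90, so n = 9; the polynomial solution is P_9(x).
With y = sum_k a_k x^k, matching x^k gives (k+2)(k+1) a_{k+2} = [k(k+1) - n(n+1)] a_k = (k - 9)(k + 10) a_k. The right side vanishes at k = 9, so the series with the parity of 9 terminates at degree 9.
Standard normalization (P_n(1) = 1): leading coefficient (2n)!/(2^n (n!)^2) = 6402373705728000/(512*131681894400) = 12155/128, so a_9 = 12155/128. Work downward with a_k = (k+1)(k+2) a_{k+2} / ((k - 9)(k + 10)):
  a_7 = (8)(9)(12155/128) / ((7 - 9)(7 + 10)) = (109395/16)/(-34) = -6435/32
  a_5 = (6)(7)(-6435/32) / ((5 - 9)(5 + 10)) = (-135135/16)/(-60) = 9009/64
  a_3 = (4)(5)(9009/64) / ((3 - 9)(3 + 10)) = (45045/16)/(-78) = -1155/32
  a_1 = (2)(3)(-1155/32) / ((1 - 9)(1 + 10)) = (-3465/16)/(-88) = 315/128
Hence P_9(x) = 12155 x^9/128 - 6435 x^7/32 + 9009 x^5/64 - 1155 x^3/32 + 315 x/128.

P_9(x); series = 12155 x^9/128 - 6435 x^7/32 + 9009 x^5/64 - 1155 x^3/32 + 315 x/128


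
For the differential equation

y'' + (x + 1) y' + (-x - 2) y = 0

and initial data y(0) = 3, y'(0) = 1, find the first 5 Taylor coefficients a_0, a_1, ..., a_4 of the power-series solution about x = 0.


Ansatz: y(x) = sum_{n>=0} a_n x^n, so y'(x) = sum_{n>=1} n a_n x^(n-1) and y''(x) = sum_{n>=2} n(n-1) a_n x^(n-2).
Substitute into P(x) y'' + Q(x) y' + R(x) y = 0 with P(x) = 1, Q(x) = x + 1, R(x) = -x - 2, and match powers of x.
Initial conditions: a_0 = 3, a_1 = 1.
Setting the coefficient of each power of x to zero and solving order by order (substituting the coefficients already found):
  x^0: 2 a_2 + a_1 - 2 a_0 = 0  ->  2 a_2 = -a_1 + 2 a_0 = 5  ->  a_2 = 5/2
  x^1: 6 a_3 + 2 a_2 - a_1 - a_0 = 0  ->  6 a_3 = -2 a_2 + a_1 + a_0 = -1  ->  a_3 = -1/6
  x^2: 12 a_4 + 3 a_3 - a_1 = 0  ->  12 a_4 = -3 a_3 + a_1 = 3/2  ->  a_4 = 1/8
Truncated series: y(x) = 3 + x + (5/2) x^2 - (1/6) x^3 + (1/8) x^4 + O(x^5).

a_0 = 3; a_1 = 1; a_2 = 5/2; a_3 = -1/6; a_4 = 1/8


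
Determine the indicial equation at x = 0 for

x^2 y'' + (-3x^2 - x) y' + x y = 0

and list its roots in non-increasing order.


Divide by x^2 to reach normal form y'' + P_1(x) y' + P_2(x) y = 0 with P_1(x) = -3 - 1/x and P_2(x) = 1/x.
x = 0 is a singular point because the y'-coefficient -3 - 1/x has a pole at x = 0 and the y-coefficient 1/x has a pole at x = 0.
It is a regular singular point because x P_1(x) = p(x) = -3x - 1 and x^2 P_2(x) = q(x) = x are polynomials, hence analytic at x = 0.
p(0) = -1,  q(0) = 0.
Indicial equation: r(r-1) + p(0) r + q(0) = 0, i.e. r^2 + (p(0) - 1) r + q(0) = 0, i.e. r^2 - 2 r = 0.
Discriminant: (-2)^2 - 4(0) = 4, so r = (2 ± 2)/2.
Solving: r_1 = 2, r_2 = 0.

indicial: r^2 - 2 r = 0; roots r_1 = 2, r_2 = 0


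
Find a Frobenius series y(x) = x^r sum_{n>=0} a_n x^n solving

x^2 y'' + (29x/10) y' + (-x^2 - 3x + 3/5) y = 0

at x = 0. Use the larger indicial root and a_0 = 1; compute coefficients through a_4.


Write in Frobenius form y'' + (p(x)/x) y' + (q(x)/x^2) y = 0:
  p(x) = 29/10,  q(x) = -x^2 - 3x + 3/5.
Indicial equation: r(r-1) + (29/10) r + (3/5) = 0 -> roots r_1 = -2/5, r_2 = -3/2.
Take r = r_1 = -2/5. Let y(x) = x^r sum_{n>=0} a_n x^n with a_0 = 1.
Substitute y = x^r sum a_n x^n and match x^{r+n}. The recurrence is
  D(n) a_n - 3 a_{n-1} - 1 a_{n-2} = 0,  where D(n) = (r+n)(r+n-1) + (29/10)(r+n) + (3/5).
  a_n = [3 a_{n-1} + 1 a_{n-2}] / D(n).
Since the indicial polynomial factors as (r - r_1)(r - r_2), D(n) = (r_1 + n - r_1)(r_1 + n - r_2) = n(n + 11/10).
Evaluating step by step (a_0 = 1):
  n = 1: D(1) = 1(1 + 11/10) = 21/10; numerator = 3(1) = 3; a_1 = (3)/(21/10) = 10/7
  n = 2: D(2) = 2(2 + 11/10) = 31/5; numerator = 3(10/7) + 1(1) = 37/7; a_2 = (37/7)/(31/5) = 185/217
  n = 3: D(3) = 3(3 + 11/10) = 123/10; numerator = 3(185/217) + 1(10/7) = 865/217; a_3 = (865/217)/(123/10) = 8650/26691
  n = 4: D(4) = 4(4 + 11/10) = 102/5; numerator = 3(8650/26691) + 1(185/217) = 16235/8897; a_4 = (16235/8897)/(102/5) = 4775/53382

r = -2/5; a_0 = 1; a_1 = 10/7; a_2 = 185/217; a_3 = 8650/26691; a_4 = 4775/53382


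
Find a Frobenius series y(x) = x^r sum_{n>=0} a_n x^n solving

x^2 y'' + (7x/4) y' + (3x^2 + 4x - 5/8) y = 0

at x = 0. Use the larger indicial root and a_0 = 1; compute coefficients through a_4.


Write in Frobenius form y'' + (p(x)/x) y' + (q(x)/x^2) y = 0:
  p(x) = 7/4,  q(x) = 3x^2 + 4x - 5/8.
Indicial equation: r(r-1) + (7/4) r + (-5/8) = 0 -> roots r_1 = 1/2, r_2 = -5/4.
Take r = r_1 = 1/2. Let y(x) = x^r sum_{n>=0} a_n x^n with a_0 = 1.
Substitute y = x^r sum a_n x^n and match x^{r+n}. The recurrence is
  D(n) a_n + 4 a_{n-1} + 3 a_{n-2} = 0,  where D(n) = (r+n)(r+n-1) + (7/4)(r+n) + (-5/8).
  a_n = [-4 a_{n-1} - 3 a_{n-2}] / D(n).
Since the indicial polynomial factors as (r - r_1)(r - r_2), D(n) = (r_1 + n - r_1)(r_1 + n - r_2) = n(n + 7/4).
Evaluating step by step (a_0 = 1):
  n = 1: D(1) = 1(1 + 7/4) = 11/4; numerator = -4(1) = -4; a_1 = (-4)/(11/4) = -16/11
  n = 2: D(2) = 2(2 + 7/4) = 15/2; numerator = -4(-16/11) - 3(1) = 31/11; a_2 = (31/11)/(15/2) = 62/165
  n = 3: D(3) = 3(3 + 7/4) = 57/4; numerator = -4(62/165) - 3(-16/11) = 472/165; a_3 = (472/165)/(57/4) = 1888/9405
  n = 4: D(4) = 4(4 + 7/4) = 23; numerator = -4(1888/9405) - 3(62/165) = -18154/9405; a_4 = (-18154/9405)/(23) = -18154/216315

r = 1/2; a_0 = 1; a_1 = -16/11; a_2 = 62/165; a_3 = 1888/9405; a_4 = -18154/216315


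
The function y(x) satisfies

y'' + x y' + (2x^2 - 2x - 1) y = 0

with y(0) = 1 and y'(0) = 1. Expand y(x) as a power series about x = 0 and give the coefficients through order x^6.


Ansatz: y(x) = sum_{n>=0} a_n x^n, so y'(x) = sum_{n>=1} n a_n x^(n-1) and y''(x) = sum_{n>=2} n(n-1) a_n x^(n-2).
Substitute into P(x) y'' + Q(x) y' + R(x) y = 0 with P(x) = 1, Q(x) = x, R(x) = 2x^2 - 2x - 1, and match powers of x.
Initial conditions: a_0 = 1, a_1 = 1.
Setting the coefficient of each power of x to zero and solving order by order (substituting the coefficients already found):
  x^0: 2 a_2 - a_0 = 0  ->  2 a_2 = a_0 = 1  ->  a_2 = 1/2
  x^1: 6 a_3 - 2 a_0 = 0  ->  6 a_3 = 2 a_0 = 2  ->  a_3 = 1/3
  x^2: 12 a_4 + a_2 - 2 a_1 + 2 a_0 = 0  ->  12 a_4 = -a_2 + 2 a_1 - 2 a_0 = -1/2  ->  a_4 = -1/24
  x^3: 20 a_5 + 2 a_3 - 2 a_2 + 2 a_1 = 0  ->  20 a_5 = -2 a_3 + 2 a_2 - 2 a_1 = -5/3  ->  a_5 = -1/12
  x^4: 30 a_6 + 3 a_4 - 2 a_3 + 2 a_2 = 0  ->  30 a_6 = -3 a_4 + 2 a_3 - 2 a_2 = -5/24  ->  a_6 = -1/144
Truncated series: y(x) = 1 + x + (1/2) x^2 + (1/3) x^3 - (1/24) x^4 - (1/12) x^5 - (1/144) x^6 + O(x^7).

a_0 = 1; a_1 = 1; a_2 = 1/2; a_3 = 1/3; a_4 = -1/24; a_5 = -1/12; a_6 = -1/144


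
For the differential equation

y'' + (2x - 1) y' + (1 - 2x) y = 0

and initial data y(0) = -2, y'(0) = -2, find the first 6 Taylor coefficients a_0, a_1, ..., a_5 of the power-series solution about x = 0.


Ansatz: y(x) = sum_{n>=0} a_n x^n, so y'(x) = sum_{n>=1} n a_n x^(n-1) and y''(x) = sum_{n>=2} n(n-1) a_n x^(n-2).
Substitute into P(x) y'' + Q(x) y' + R(x) y = 0 with P(x) = 1, Q(x) = 2x - 1, R(x) = 1 - 2x, and match powers of x.
Initial conditions: a_0 = -2, a_1 = -2.
Setting the coefficient of each power of x to zero and solving order by order (substituting the coefficients already found):
  x^0: 2 a_2 - a_1 + a_0 = 0  ->  2 a_2 = a_1 - a_0 = 0  ->  a_2 = 0
  x^1: 6 a_3 - 2 a_2 + 3 a_1 - 2 a_0 = 0  ->  6 a_3 = 2 a_2 - 3 a_1 + 2 a_0 = 2  ->  a_3 = 1/3
  x^2: 12 a_4 - 3 a_3 + 5 a_2 - 2 a_1 = 0  ->  12 a_4 = 3 a_3 - 5 a_2 + 2 a_1 = -3  ->  a_4 = -1/4
  x^3: 20 a_5 - 4 a_4 + 7 a_3 - 2 a_2 = 0  ->  20 a_5 = 4 a_4 - 7 a_3 + 2 a_2 = -10/3  ->  a_5 = -1/6
Truncated series: y(x) = -2 - 2 x + (1/3) x^3 - (1/4) x^4 - (1/6) x^5 + O(x^6).

a_0 = -2; a_1 = -2; a_2 = 0; a_3 = 1/3; a_4 = -1/4; a_5 = -1/6


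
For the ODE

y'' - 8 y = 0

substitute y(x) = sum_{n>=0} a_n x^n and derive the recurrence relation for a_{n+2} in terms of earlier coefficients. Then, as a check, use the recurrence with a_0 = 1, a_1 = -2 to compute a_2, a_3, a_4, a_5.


Substitute y = sum_n a_n x^n into y'' + (const) y = 0.
y''(x) = sum_{n>=0} (n+2)(n+1) a_{n+2} x^n.
The ODE becomes sum_n [(n+2)(n+1) a_{n+2} - 8 a_n] x^n = 0.
Setting each coefficient to zero gives the recurrence:
  (n+2)(n+1) a_{n+2} - 8 a_n = 0,
  a_{n+2} = 8 / ((n+1)(n+2)) a_n.

Check with a_0 = 1, a_1 = -2 (apply the recurrence for n = 0, 1, 2, 3): a_0 = 1, a_1 = -2, a_2 = 4, a_3 = -8/3, a_4 = 8/3, a_5 = -16/15.

a_{n+2} = 8/((n+1)(n+2)) * a_n; check: a_0 = 1, a_1 = -2, a_2 = 4, a_3 = -8/3, a_4 = 8/3, a_5 = -16/15


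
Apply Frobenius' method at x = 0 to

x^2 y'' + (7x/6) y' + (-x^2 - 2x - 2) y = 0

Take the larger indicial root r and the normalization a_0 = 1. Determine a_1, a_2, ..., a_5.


Write in Frobenius form y'' + (p(x)/x) y' + (q(x)/x^2) y = 0:
  p(x) = 7/6,  q(x) = -x^2 - 2x - 2.
Indicial equation: r(r-1) + (7/6) r + (-2) = 0 -> roots r_1 = 4/3, r_2 = -3/2.
Take r = r_1 = 4/3. Let y(x) = x^r sum_{n>=0} a_n x^n with a_0 = 1.
Substitute y = x^r sum a_n x^n and match x^{r+n}. The recurrence is
  D(n) a_n - 2 a_{n-1} - 1 a_{n-2} = 0,  where D(n) = (r+n)(r+n-1) + (7/6)(r+n) + (-2).
  a_n = [2 a_{n-1} + 1 a_{n-2}] / D(n).
Since the indicial polynomial factors as (r - r_1)(r - r_2), D(n) = (r_1 + n - r_1)(r_1 + n - r_2) = n(n + 17/6).
Evaluating step by step (a_0 = 1):
  n = 1: D(1) = 1(1 + 17/6) = 23/6; numerator = 2(1) = 2; a_1 = (2)/(23/6) = 12/23
  n = 2: D(2) = 2(2 + 17/6) = 29/3; numerator = 2(12/23) + 1(1) = 47/23; a_2 = (47/23)/(29/3) = 141/667
  n = 3: D(3) = 3(3 + 17/6) = 35/2; numerator = 2(141/667) + 1(12/23) = 630/667; a_3 = (630/667)/(35/2) = 36/667
  n = 4: D(4) = 4(4 + 17/6) = 82/3; numerator = 2(36/667) + 1(141/667) = 213/667; a_4 = (213/667)/(82/3) = 639/54694
  n = 5: D(5) = 5(5 + 17/6) = 235/6; numerator = 2(639/54694) + 1(36/667) = 2115/27347; a_5 = (2115/27347)/(235/6) = 54/27347

r = 4/3; a_0 = 1; a_1 = 12/23; a_2 = 141/667; a_3 = 36/667; a_4 = 639/54694; a_5 = 54/27347


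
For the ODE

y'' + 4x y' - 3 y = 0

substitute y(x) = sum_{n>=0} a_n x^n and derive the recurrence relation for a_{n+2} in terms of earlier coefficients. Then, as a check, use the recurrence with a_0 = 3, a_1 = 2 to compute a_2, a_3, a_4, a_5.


Substitute y = sum_n a_n x^n.
y''(x) has coefficient (n+2)(n+1) a_{n+2} at x^n;
4 x y'(x) has coefficient 4 n a_n at x^n (shift);
-3 y(x) has coefficient -3 a_n at x^n.
Matching x^n: (n+2)(n+1) a_{n+2} + (4n - 3) a_n = 0.
Thus a_{n+2} = (-4n + 3) / ((n+1)(n+2)) * a_n.

Check with a_0 = 3, a_1 = 2 (apply the recurrence for n = 0, 1, 2, 3): a_0 = 3, a_1 = 2, a_2 = 9/2, a_3 = -1/3, a_4 = -15/8, a_5 = 3/20.

a_(n+2) = (-4n + 3) / ((n+1)(n+2)) * a_n; check: a_0 = 3, a_1 = 2, a_2 = 9/2, a_3 = -1/3, a_4 = -15/8, a_5 = 3/20


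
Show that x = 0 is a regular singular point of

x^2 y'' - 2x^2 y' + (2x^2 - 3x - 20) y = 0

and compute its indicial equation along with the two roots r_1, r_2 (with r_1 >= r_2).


Divide by x^2 to reach normal form y'' + P_1(x) y' + P_2(x) y = 0 with P_1(x) = -2 and P_2(x) = 2 - 3/x - 20/x^2.
x = 0 is a singular point because the y-coefficient 2 - 3/x - 20/x^2 has a pole at x = 0.
It is a regular singular point because x P_1(x) = p(x) = -2x and x^2 P_2(x) = q(x) = 2x^2 - 3x - 20 are polynomials, hence analytic at x = 0.
p(0) = 0,  q(0) = -20.
Indicial equation: r(r-1) + p(0) r + q(0) = 0, i.e. r^2 + (p(0) - 1) r + q(0) = 0, i.e. r^2 - 1 r - 20 = 0.
Discriminant: (-1)^2 - 4(-20) = 81, so r = (1 ± 9)/2.
Solving: r_1 = 5, r_2 = -4.

indicial: r^2 - 1 r - 20 = 0; roots r_1 = 5, r_2 = -4


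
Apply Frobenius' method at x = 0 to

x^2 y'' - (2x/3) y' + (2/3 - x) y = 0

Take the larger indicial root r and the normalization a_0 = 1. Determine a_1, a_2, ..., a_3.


Write in Frobenius form y'' + (p(x)/x) y' + (q(x)/x^2) y = 0:
  p(x) = -2/3,  q(x) = 2/3 - x.
Indicial equation: r(r-1) + (-2/3) r + (2/3) = 0 -> roots r_1 = 1, r_2 = 2/3.
Take r = r_1 = 1. Let y(x) = x^r sum_{n>=0} a_n x^n with a_0 = 1.
Substitute y = x^r sum a_n x^n and match x^{r+n}. The recurrence is
  D(n) a_n - 1 a_{n-1} = 0,  where D(n) = (r+n)(r+n-1) + (-2/3)(r+n) + (2/3).
  a_n = 1 / D(n) * a_{n-1}.
Since the indicial polynomial factors as (r - r_1)(r - r_2), D(n) = (r_1 + n - r_1)(r_1 + n - r_2) = n(n + 1/3).
Evaluating step by step (a_0 = 1):
  n = 1: D(1) = 1(1 + 1/3) = 4/3; numerator = 1(1) = 1; a_1 = (1)/(4/3) = 3/4
  n = 2: D(2) = 2(2 + 1/3) = 14/3; numerator = 1(3/4) = 3/4; a_2 = (3/4)/(14/3) = 9/56
  n = 3: D(3) = 3(3 + 1/3) = 10; numerator = 1(9/56) = 9/56; a_3 = (9/56)/(10) = 9/560

r = 1; a_0 = 1; a_1 = 3/4; a_2 = 9/56; a_3 = 9/560


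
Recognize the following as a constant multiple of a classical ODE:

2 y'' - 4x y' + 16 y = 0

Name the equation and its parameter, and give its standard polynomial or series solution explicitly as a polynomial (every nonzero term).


All three coefficients share the factor 2; dividing through by 2 gives  y'' - 2x y' + 8 y = 0.
This matches the Hermite equation y'' - 2x y' + 2n y = 0 with 2n = 8, so n = 4; the polynomial solution is H_4(x).
With y = sum_k a_k x^k, matching x^k gives (k+2)(k+1) a_{k+2} = 2(k - n) a_k = 2(k - 4) a_k. The right side vanishes at k = 4, so the series with the parity of 4 terminates at degree 4.
Standard normalization: leading coefficient of H_n is 2^n, so a_4 = 2^4 = 16. Work downward with a_k = (k+1)(k+2) a_{k+2} / (2(k - n)):
  a_2 = (3)(4)(16) / (2(2 - 4)) = 192/(-4) = -48
  a_0 = (1)(2)(-48) / (2(0 - 4)) = -96/(-8) = 12
Hence H_4(x) = 16 x^4 - 48 x^2 + 12.

H_4(x); series = 16 x^4 - 48 x^2 + 12


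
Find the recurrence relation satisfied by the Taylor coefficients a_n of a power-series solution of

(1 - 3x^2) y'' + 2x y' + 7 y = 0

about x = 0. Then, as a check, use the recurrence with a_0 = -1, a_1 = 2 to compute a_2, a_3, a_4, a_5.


Substitute y = sum_n a_n x^n.
(1 - 3 x^2) y'' contributes (n+2)(n+1) a_{n+2} - 3 n(n-1) a_n at x^n.
2 x y'(x) contributes 2 n a_n at x^n.
7 y(x) contributes 7 a_n at x^n.
Matching x^n: (n+2)(n+1) a_{n+2} + (-3 n(n-1) + 2 n + 7) a_n = 0.
Thus a_{n+2} = (3 n(n-1) - 2 n - 7) / ((n+1)(n+2)) * a_n.

Check with a_0 = -1, a_1 = 2 (apply the recurrence for n = 0, 1, 2, 3): a_0 = -1, a_1 = 2, a_2 = 7/2, a_3 = -3, a_4 = -35/24, a_5 = -3/4.

a_(n+2) = (3 n(n-1) - 2 n - 7) / ((n+1)(n+2)) * a_n; check: a_0 = -1, a_1 = 2, a_2 = 7/2, a_3 = -3, a_4 = -35/24, a_5 = -3/4


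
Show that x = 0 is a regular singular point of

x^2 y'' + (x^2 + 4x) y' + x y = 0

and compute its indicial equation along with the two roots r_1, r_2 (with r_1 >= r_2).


Divide by x^2 to reach normal form y'' + P_1(x) y' + P_2(x) y = 0 with P_1(x) = 1 + 4/x and P_2(x) = 1/x.
x = 0 is a singular point because the y'-coefficient 1 + 4/x has a pole at x = 0 and the y-coefficient 1/x has a pole at x = 0.
It is a regular singular point because x P_1(x) = p(x) = x + 4 and x^2 P_2(x) = q(x) = x are polynomials, hence analytic at x = 0.
p(0) = 4,  q(0) = 0.
Indicial equation: r(r-1) + p(0) r + q(0) = 0, i.e. r^2 + (p(0) - 1) r + q(0) = 0, i.e. r^2 + 3 r = 0.
Discriminant: (3)^2 - 4(0) = 9, so r = (-3 ± 3)/2.
Solving: r_1 = 0, r_2 = -3.

indicial: r^2 + 3 r = 0; roots r_1 = 0, r_2 = -3


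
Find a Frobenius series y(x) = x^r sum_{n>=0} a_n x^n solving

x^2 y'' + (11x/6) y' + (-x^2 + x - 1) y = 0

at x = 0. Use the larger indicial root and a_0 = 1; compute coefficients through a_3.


Write in Frobenius form y'' + (p(x)/x) y' + (q(x)/x^2) y = 0:
  p(x) = 11/6,  q(x) = -x^2 + x - 1.
Indicial equation: r(r-1) + (11/6) r + (-1) = 0 -> roots r_1 = 2/3, r_2 = -3/2.
Take r = r_1 = 2/3. Let y(x) = x^r sum_{n>=0} a_n x^n with a_0 = 1.
Substitute y = x^r sum a_n x^n and match x^{r+n}. The recurrence is
  D(n) a_n + 1 a_{n-1} - 1 a_{n-2} = 0,  where D(n) = (r+n)(r+n-1) + (11/6)(r+n) + (-1).
  a_n = [-1 a_{n-1} + 1 a_{n-2}] / D(n).
Since the indicial polynomial factors as (r - r_1)(r - r_2), D(n) = (r_1 + n - r_1)(r_1 + n - r_2) = n(n + 13/6).
Evaluating step by step (a_0 = 1):
  n = 1: D(1) = 1(1 + 13/6) = 19/6; numerator = -1(1) = -1; a_1 = (-1)/(19/6) = -6/19
  n = 2: D(2) = 2(2 + 13/6) = 25/3; numerator = -1(-6/19) + 1(1) = 25/19; a_2 = (25/19)/(25/3) = 3/19
  n = 3: D(3) = 3(3 + 13/6) = 31/2; numerator = -1(3/19) + 1(-6/19) = -9/19; a_3 = (-9/19)/(31/2) = -18/589

r = 2/3; a_0 = 1; a_1 = -6/19; a_2 = 3/19; a_3 = -18/589


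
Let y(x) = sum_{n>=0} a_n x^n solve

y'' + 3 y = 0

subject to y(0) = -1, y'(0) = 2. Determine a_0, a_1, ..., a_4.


Ansatz: y(x) = sum_{n>=0} a_n x^n, so y'(x) = sum_{n>=1} n a_n x^(n-1) and y''(x) = sum_{n>=2} n(n-1) a_n x^(n-2).
Substitute into P(x) y'' + Q(x) y' + R(x) y = 0 with P(x) = 1, Q(x) = 0, R(x) = 3, and match powers of x.
Initial conditions: a_0 = -1, a_1 = 2.
Setting the coefficient of each power of x to zero and solving order by order (substituting the coefficients already found):
  x^0: 2 a_2 + 3 a_0 = 0  ->  2 a_2 = -3 a_0 = 3  ->  a_2 = 3/2
  x^1: 6 a_3 + 3 a_1 = 0  ->  6 a_3 = -3 a_1 = -6  ->  a_3 = -1
  x^2: 12 a_4 + 3 a_2 = 0  ->  12 a_4 = -3 a_2 = -9/2  ->  a_4 = -3/8
Truncated series: y(x) = -1 + 2 x + (3/2) x^2 - x^3 - (3/8) x^4 + O(x^5).

a_0 = -1; a_1 = 2; a_2 = 3/2; a_3 = -1; a_4 = -3/8


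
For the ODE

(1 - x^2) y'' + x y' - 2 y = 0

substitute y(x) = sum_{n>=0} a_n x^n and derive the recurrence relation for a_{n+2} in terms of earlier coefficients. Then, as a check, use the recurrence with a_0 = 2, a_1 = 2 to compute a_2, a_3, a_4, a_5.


Substitute y = sum_n a_n x^n.
(1 - 1 x^2) y'' contributes (n+2)(n+1) a_{n+2} - n(n-1) a_n at x^n.
x y'(x) contributes n a_n at x^n.
-2 y(x) contributes -2 a_n at x^n.
Matching x^n: (n+2)(n+1) a_{n+2} + (-n(n-1) + n - 2) a_n = 0.
Thus a_{n+2} = (n(n-1) - n + 2) / ((n+1)(n+2)) * a_n.

Check with a_0 = 2, a_1 = 2 (apply the recurrence for n = 0, 1, 2, 3): a_0 = 2, a_1 = 2, a_2 = 2, a_3 = 1/3, a_4 = 1/3, a_5 = 1/12.

a_(n+2) = (n(n-1) - n + 2) / ((n+1)(n+2)) * a_n; check: a_0 = 2, a_1 = 2, a_2 = 2, a_3 = 1/3, a_4 = 1/3, a_5 = 1/12


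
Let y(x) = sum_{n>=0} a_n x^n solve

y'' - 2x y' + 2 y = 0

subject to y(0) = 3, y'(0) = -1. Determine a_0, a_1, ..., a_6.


Ansatz: y(x) = sum_{n>=0} a_n x^n, so y'(x) = sum_{n>=1} n a_n x^(n-1) and y''(x) = sum_{n>=2} n(n-1) a_n x^(n-2).
Substitute into P(x) y'' + Q(x) y' + R(x) y = 0 with P(x) = 1, Q(x) = -2x, R(x) = 2, and match powers of x.
Initial conditions: a_0 = 3, a_1 = -1.
Setting the coefficient of each power of x to zero and solving order by order (substituting the coefficients already found):
  x^0: 2 a_2 + 2 a_0 = 0  ->  2 a_2 = -2 a_0 = -6  ->  a_2 = -3
  x^1: 6 a_3 = 0  ->  a_3 = 0
  x^2: 12 a_4 - 2 a_2 = 0  ->  12 a_4 = 2 a_2 = -6  ->  a_4 = -1/2
  x^3: 20 a_5 - 4 a_3 = 0  ->  20 a_5 = 4 a_3 = 0  ->  a_5 = 0
  x^4: 30 a_6 - 6 a_4 = 0  ->  30 a_6 = 6 a_4 = -3  ->  a_6 = -1/10
Truncated series: y(x) = 3 - x - 3 x^2 - (1/2) x^4 - (1/10) x^6 + O(x^7).

a_0 = 3; a_1 = -1; a_2 = -3; a_3 = 0; a_4 = -1/2; a_5 = 0; a_6 = -1/10


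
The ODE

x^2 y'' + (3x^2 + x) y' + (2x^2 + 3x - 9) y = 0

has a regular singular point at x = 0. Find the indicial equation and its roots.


Divide by x^2 to reach normal form y'' + P_1(x) y' + P_2(x) y = 0 with P_1(x) = 3 + 1/x and P_2(x) = 2 + 3/x - 9/x^2.
x = 0 is a singular point because the y'-coefficient 3 + 1/x has a pole at x = 0 and the y-coefficient 2 + 3/x - 9/x^2 has a pole at x = 0.
It is a regular singular point because x P_1(x) = p(x) = 3x + 1 and x^2 P_2(x) = q(x) = 2x^2 + 3x - 9 are polynomials, hence analytic at x = 0.
p(0) = 1,  q(0) = -9.
Indicial equation: r(r-1) + p(0) r + q(0) = 0, i.e. r^2 + (p(0) - 1) r + q(0) = 0, i.e. r^2 - 9 = 0.
Discriminant: (0)^2 - 4(-9) = 36, so r = (0 ± 6)/2.
Solving: r_1 = 3, r_2 = -3.

indicial: r^2 - 9 = 0; roots r_1 = 3, r_2 = -3


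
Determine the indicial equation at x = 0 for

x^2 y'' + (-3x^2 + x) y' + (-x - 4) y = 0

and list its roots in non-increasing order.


Divide by x^2 to reach normal form y'' + P_1(x) y' + P_2(x) y = 0 with P_1(x) = -3 + 1/x and P_2(x) = -1/x - 4/x^2.
x = 0 is a singular point because the y'-coefficient -3 + 1/x has a pole at x = 0 and the y-coefficient -1/x - 4/x^2 has a pole at x = 0.
It is a regular singular point because x P_1(x) = p(x) = 1 - 3x and x^2 P_2(x) = q(x) = -x - 4 are polynomials, hence analytic at x = 0.
p(0) = 1,  q(0) = -4.
Indicial equation: r(r-1) + p(0) r + q(0) = 0, i.e. r^2 + (p(0) - 1) r + q(0) = 0, i.e. r^2 - 4 = 0.
Discriminant: (0)^2 - 4(-4) = 16, so r = (0 ± 4)/2.
Solving: r_1 = 2, r_2 = -2.

indicial: r^2 - 4 = 0; roots r_1 = 2, r_2 = -2


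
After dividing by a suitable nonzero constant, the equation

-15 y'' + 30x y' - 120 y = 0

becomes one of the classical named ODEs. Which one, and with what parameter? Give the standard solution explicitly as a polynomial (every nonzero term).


All three coefficients share the factor -15; dividing through by -15 gives  y'' - 2x y' + 8 y = 0.
This matches the Hermite equation y'' - 2x y' + 2n y = 0 with 2n = 8, so n = 4; the polynomial solution is H_4(x).
With y = sum_k a_k x^k, matching x^k gives (k+2)(k+1) a_{k+2} = 2(k - n) a_k = 2(k - 4) a_k. The right side vanishes at k = 4, so the series with the parity of 4 terminates at degree 4.
Standard normalization: leading coefficient of H_n is 2^n, so a_4 = 2^4 = 16. Work downward with a_k = (k+1)(k+2) a_{k+2} / (2(k - n)):
  a_2 = (3)(4)(16) / (2(2 - 4)) = 192/(-4) = -48
  a_0 = (1)(2)(-48) / (2(0 - 4)) = -96/(-8) = 12
Hence H_4(x) = 16 x^4 - 48 x^2 + 12.

H_4(x); series = 16 x^4 - 48 x^2 + 12


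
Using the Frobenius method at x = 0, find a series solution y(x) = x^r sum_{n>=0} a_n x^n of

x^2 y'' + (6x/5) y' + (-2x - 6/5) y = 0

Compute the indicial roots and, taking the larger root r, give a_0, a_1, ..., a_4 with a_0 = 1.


Write in Frobenius form y'' + (p(x)/x) y' + (q(x)/x^2) y = 0:
  p(x) = 6/5,  q(x) = -2x - 6/5.
Indicial equation: r(r-1) + (6/5) r + (-6/5) = 0 -> roots r_1 = 1, r_2 = -6/5.
Take r = r_1 = 1. Let y(x) = x^r sum_{n>=0} a_n x^n with a_0 = 1.
Substitute y = x^r sum a_n x^n and match x^{r+n}. The recurrence is
  D(n) a_n - 2 a_{n-1} = 0,  where D(n) = (r+n)(r+n-1) + (6/5)(r+n) + (-6/5).
  a_n = 2 / D(n) * a_{n-1}.
Since the indicial polynomial factors as (r - r_1)(r - r_2), D(n) = (r_1 + n - r_1)(r_1 + n - r_2) = n(n + 11/5).
Evaluating step by step (a_0 = 1):
  n = 1: D(1) = 1(1 + 11/5) = 16/5; numerator = 2(1) = 2; a_1 = (2)/(16/5) = 5/8
  n = 2: D(2) = 2(2 + 11/5) = 42/5; numerator = 2(5/8) = 5/4; a_2 = (5/4)/(42/5) = 25/168
  n = 3: D(3) = 3(3 + 11/5) = 78/5; numerator = 2(25/168) = 25/84; a_3 = (25/84)/(78/5) = 125/6552
  n = 4: D(4) = 4(4 + 11/5) = 124/5; numerator = 2(125/6552) = 125/3276; a_4 = (125/3276)/(124/5) = 625/406224

r = 1; a_0 = 1; a_1 = 5/8; a_2 = 25/168; a_3 = 125/6552; a_4 = 625/406224


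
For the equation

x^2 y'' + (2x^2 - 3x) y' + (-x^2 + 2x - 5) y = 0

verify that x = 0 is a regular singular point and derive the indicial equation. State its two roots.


Divide by x^2 to reach normal form y'' + P_1(x) y' + P_2(x) y = 0 with P_1(x) = 2 - 3/x and P_2(x) = -1 + 2/x - 5/x^2.
x = 0 is a singular point because the y'-coefficient 2 - 3/x has a pole at x = 0 and the y-coefficient -1 + 2/x - 5/x^2 has a pole at x = 0.
It is a regular singular point because x P_1(x) = p(x) = 2x - 3 and x^2 P_2(x) = q(x) = -x^2 + 2x - 5 are polynomials, hence analytic at x = 0.
p(0) = -3,  q(0) = -5.
Indicial equation: r(r-1) + p(0) r + q(0) = 0, i.e. r^2 + (p(0) - 1) r + q(0) = 0, i.e. r^2 - 4 r - 5 = 0.
Discriminant: (-4)^2 - 4(-5) = 36, so r = (4 ± 6)/2.
Solving: r_1 = 5, r_2 = -1.

indicial: r^2 - 4 r - 5 = 0; roots r_1 = 5, r_2 = -1
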